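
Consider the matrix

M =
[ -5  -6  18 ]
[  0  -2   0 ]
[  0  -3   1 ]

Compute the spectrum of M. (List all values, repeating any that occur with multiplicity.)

Compute the characteristic polynomial p(s) = det(sI - M).
Cofactor expansion gives p(s) = s^3 + 6s^2 + 3s - 10.
Rational-root test: s = -5 gives p(-5) = 0.
Factor out (s + 5): p(s) = (s + 5)·(s^2 + s - 2).
The quadratic factors as (s + 2)·(s - 1).
Eigenvalues: -5, -2, 1.

-5, -2, 1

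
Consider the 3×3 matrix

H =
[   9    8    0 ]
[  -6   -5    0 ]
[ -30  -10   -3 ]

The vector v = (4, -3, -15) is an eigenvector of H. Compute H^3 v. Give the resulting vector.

First find the eigenvalue: Hv = (12, -9, -45) = 3·(4, -3, -15), so λ = 3.
Then H^3 v = λ^3·v = 3^3·(4, -3, -15) = 27·(4, -3, -15) = (108, -81, -405).

(108, -81, -405)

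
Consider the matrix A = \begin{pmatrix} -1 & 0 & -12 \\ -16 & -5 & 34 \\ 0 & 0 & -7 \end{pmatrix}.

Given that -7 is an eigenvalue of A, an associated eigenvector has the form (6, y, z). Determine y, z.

We need (A + 7I)v = 0.
A + 7I = [[6, 0, -12], [-16, 2, 34], [0, 0, 0]].
Row 1: (6)·6 + (0)·y + (-12)·z = 0
Row 2: (-16)·6 + (2)·y + (34)·z = 0
Row 3: (0)·6 + (0)·y + (0)·z = 0
Solving gives y = -3, z = 3.
Check: A·(6, -3, 3) = (-42, 21, -21) = -7·(6, -3, 3).

-3, 3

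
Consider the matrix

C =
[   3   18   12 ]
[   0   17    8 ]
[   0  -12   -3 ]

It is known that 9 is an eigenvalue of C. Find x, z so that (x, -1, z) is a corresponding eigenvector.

-1, 1

We need (C - 9I)v = 0.
C - 9I = [[-6, 18, 12], [0, 8, 8], [0, -12, -12]].
Row 1: (-6)·x + (18)·-1 + (12)·z = 0
Row 2: (0)·x + (8)·-1 + (8)·z = 0
Row 3: (0)·x + (-12)·-1 + (-12)·z = 0
Solving gives x = -1, z = 1.
Check: C·(-1, -1, 1) = (-9, -9, 9) = 9·(-1, -1, 1).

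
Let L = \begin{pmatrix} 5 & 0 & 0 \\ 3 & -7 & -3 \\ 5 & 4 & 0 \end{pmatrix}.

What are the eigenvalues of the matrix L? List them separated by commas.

The characteristic polynomial is p(r) = det(rI - L).
Cofactor expansion gives p(r) = r^3 + 2r^2 - 23r - 60.
Try r = -4: p(-4) = 0, so -4 is a root.
Factor out (r + 4): p(r) = (r + 4)·(r^2 - 2r - 15).
The quadratic factors as (r + 3)·(r - 5).
Eigenvalues: -4, -3, 5.

-4, -3, 5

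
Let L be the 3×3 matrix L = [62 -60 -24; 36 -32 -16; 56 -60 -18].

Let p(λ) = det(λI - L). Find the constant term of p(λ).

p(λ) = λ^3 - 12λ^2 + 20λ + 96.
The constant term is 96.

96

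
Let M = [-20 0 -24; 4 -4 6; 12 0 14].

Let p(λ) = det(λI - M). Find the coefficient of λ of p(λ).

p(λ) = λ^3 + 10λ^2 + 32λ + 32.
The coefficient of λ is 32.

32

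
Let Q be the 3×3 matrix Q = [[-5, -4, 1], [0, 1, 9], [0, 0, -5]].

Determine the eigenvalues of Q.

Q is upper triangular, so its eigenvalues are the diagonal entries.
Diagonal: -5, 1, -5.

-5, -5, 1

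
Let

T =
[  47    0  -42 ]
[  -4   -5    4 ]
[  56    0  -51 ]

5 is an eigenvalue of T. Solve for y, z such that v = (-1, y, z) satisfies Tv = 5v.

We need (T - 5I)v = 0.
T - 5I = [[42, 0, -42], [-4, -10, 4], [56, 0, -56]].
Row 1: (42)·-1 + (0)·y + (-42)·z = 0
Row 2: (-4)·-1 + (-10)·y + (4)·z = 0
Row 3: (56)·-1 + (0)·y + (-56)·z = 0
Solving gives y = 0, z = -1.
Check: T·(-1, 0, -1) = (-5, 0, -5) = 5·(-1, 0, -1).

0, -1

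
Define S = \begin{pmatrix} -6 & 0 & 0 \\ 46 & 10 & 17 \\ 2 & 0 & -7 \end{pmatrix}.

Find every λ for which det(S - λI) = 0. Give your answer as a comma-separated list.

-7, -6, 10

Compute the characteristic polynomial p(λ) = det(λI - S).
Cofactor expansion gives p(λ) = λ^3 + 3λ^2 - 88λ - 420.
Rational-root test: λ = -7 gives p(-7) = 0.
Dividing by (λ + 7) leaves λ^2 - 4λ - 60.
The quadratic factors as (λ + 6)·(λ - 10).
Eigenvalues: -7, -6, 10.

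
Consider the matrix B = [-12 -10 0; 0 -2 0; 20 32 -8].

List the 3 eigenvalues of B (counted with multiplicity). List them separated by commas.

Set up det(rI - B) = 0.
Expanding along the first row, p(r) = r^3 + 22r^2 + 136r + 192.
Try r = -8: p(-8) = 0, so -8 is a root.
Factor out (r + 8): p(r) = (r + 8)·(r^2 + 14r + 24).
The quadratic factors as (r + 12)·(r + 2).
Eigenvalues: -12, -8, -2.

-12, -8, -2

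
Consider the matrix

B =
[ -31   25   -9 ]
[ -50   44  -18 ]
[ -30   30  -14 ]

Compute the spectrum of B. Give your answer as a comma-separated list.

-6, 1, 4

The characteristic polynomial is p(λ) = det(λI - B).
Cofactor expansion gives p(λ) = λ^3 + λ^2 - 26λ + 24.
Rational-root test: λ = 1 gives p(1) = 0.
Dividing by (λ - 1) leaves λ^2 + 2λ - 24.
The quadratic factors as (λ + 6)·(λ - 4).
Eigenvalues: -6, 1, 4.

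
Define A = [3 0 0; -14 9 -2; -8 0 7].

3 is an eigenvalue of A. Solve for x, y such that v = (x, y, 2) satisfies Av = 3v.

1, 3

We need (A - 3I)v = 0.
A - 3I = [[0, 0, 0], [-14, 6, -2], [-8, 0, 4]].
Row 1: (0)·x + (0)·y + (0)·2 = 0
Row 2: (-14)·x + (6)·y + (-2)·2 = 0
Row 3: (-8)·x + (0)·y + (4)·2 = 0
Solving gives x = 1, y = 3.
Check: A·(1, 3, 2) = (3, 9, 6) = 3·(1, 3, 2).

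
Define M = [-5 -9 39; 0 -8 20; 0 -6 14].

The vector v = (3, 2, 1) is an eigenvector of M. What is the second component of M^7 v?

First find the eigenvalue: Mv = (6, 4, 2) = 2·(3, 2, 1), so λ = 2.
Then M^7 v = λ^7·v = 2^7·(3, 2, 1) = 128·(3, 2, 1) = (384, 256, 128).

256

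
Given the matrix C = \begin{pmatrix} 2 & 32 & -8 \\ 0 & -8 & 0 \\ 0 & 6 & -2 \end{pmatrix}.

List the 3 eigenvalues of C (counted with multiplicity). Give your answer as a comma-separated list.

-8, -2, 2

The characteristic polynomial is p(λ) = det(λI - C).
Cofactor expansion gives p(λ) = λ^3 + 8λ^2 - 4λ - 32.
Try λ = -8: p(-8) = 0, so -8 is a root.
Factor out (λ + 8): p(λ) = (λ + 8)·(λ^2 - 4).
The quadratic factors as (λ + 2)·(λ - 2).
Eigenvalues: -8, -2, 2.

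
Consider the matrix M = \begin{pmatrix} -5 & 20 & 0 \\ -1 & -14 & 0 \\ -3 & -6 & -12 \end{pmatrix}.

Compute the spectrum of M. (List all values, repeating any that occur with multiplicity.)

Compute the characteristic polynomial p(s) = det(sI - M).
Expanding along the first row, p(s) = s^3 + 31s^2 + 318s + 1080.
Try s = -12: p(-12) = 0, so -12 is a root.
Factor out (s + 12): p(s) = (s + 12)·(s^2 + 19s + 90).
The quadratic factors as (s + 10)·(s + 9).
Eigenvalues: -12, -10, -9.

-12, -10, -9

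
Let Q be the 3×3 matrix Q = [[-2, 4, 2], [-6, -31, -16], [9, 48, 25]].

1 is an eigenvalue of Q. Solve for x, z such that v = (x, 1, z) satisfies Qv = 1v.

We need (Q - 1I)v = 0.
Q - 1I = [[-3, 4, 2], [-6, -32, -16], [9, 48, 24]].
Row 1: (-3)·x + (4)·1 + (2)·z = 0
Row 2: (-6)·x + (-32)·1 + (-16)·z = 0
Row 3: (9)·x + (48)·1 + (24)·z = 0
Solving gives x = 0, z = -2.
Check: Q·(0, 1, -2) = (0, 1, -2) = 1·(0, 1, -2).

0, -2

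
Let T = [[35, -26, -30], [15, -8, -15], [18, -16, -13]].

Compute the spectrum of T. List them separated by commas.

The characteristic polynomial is p(μ) = det(μI - T).
Expanding the 3×3 determinant: p(μ) = μ^3 - 14μ^2 + 59μ - 70.
Rational-root test: μ = 2 gives p(2) = 0.
Factor out (μ - 2): p(μ) = (μ - 2)·(μ^2 - 12μ + 35).
The quadratic factors as (μ - 5)·(μ - 7).
Eigenvalues: 2, 5, 7.

2, 5, 7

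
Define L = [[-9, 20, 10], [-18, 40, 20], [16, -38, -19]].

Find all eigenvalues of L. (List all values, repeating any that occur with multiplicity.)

0, 1, 11

Set up det(rI - L) = 0.
Cofactor expansion gives p(r) = r^3 - 12r^2 + 11r.
Try r = 11: p(11) = 0, so 11 is a root.
Dividing by (r - 11) leaves r^2 - r.
The quadratic factors as r·(r - 1).
Eigenvalues: 0, 1, 11.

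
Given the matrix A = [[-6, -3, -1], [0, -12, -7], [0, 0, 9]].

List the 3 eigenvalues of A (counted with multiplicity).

A is upper triangular, so its eigenvalues are the diagonal entries.
Diagonal: -6, -12, 9.

-12, -6, 9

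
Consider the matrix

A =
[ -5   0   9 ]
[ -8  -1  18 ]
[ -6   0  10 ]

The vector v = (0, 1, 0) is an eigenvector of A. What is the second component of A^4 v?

1

First find the eigenvalue: Av = (0, -1, 0) = -1·(0, 1, 0), so λ = -1.
Then A^4 v = λ^4·v = (-1)^4·(0, 1, 0) = 1·(0, 1, 0) = (0, 1, 0).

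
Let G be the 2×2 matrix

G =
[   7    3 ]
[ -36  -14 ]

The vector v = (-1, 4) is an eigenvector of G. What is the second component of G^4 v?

2500

First find the eigenvalue: Gv = (5, -20) = -5·(-1, 4), so λ = -5.
Then G^4 v = λ^4·v = (-5)^4·(-1, 4) = 625·(-1, 4) = (-625, 2500).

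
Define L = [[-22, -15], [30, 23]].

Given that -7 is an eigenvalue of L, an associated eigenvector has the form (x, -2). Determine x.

2

We need (L + 7I)v = 0.
L + 7I = [[-15, -15], [30, 30]].
Row 1: (-15)·x + (-15)·-2 = 0
Row 2: (30)·x + (30)·-2 = 0
Solving gives x = 2.
Check: L·(2, -2) = (-14, 14) = -7·(2, -2).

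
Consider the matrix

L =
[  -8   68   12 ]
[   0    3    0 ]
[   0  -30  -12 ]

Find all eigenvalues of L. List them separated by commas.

-12, -8, 3

The characteristic polynomial is p(λ) = det(λI - L).
Expanding along the first row, p(λ) = λ^3 + 17λ^2 + 36λ - 288.
Try λ = 3: p(3) = 0, so 3 is a root.
Factor out (λ - 3): p(λ) = (λ - 3)·(λ^2 + 20λ + 96).
The quadratic factors as (λ + 12)·(λ + 8).
Eigenvalues: -12, -8, 3.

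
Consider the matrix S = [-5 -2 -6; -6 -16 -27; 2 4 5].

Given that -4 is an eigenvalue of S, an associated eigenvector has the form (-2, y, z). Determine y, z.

1, 0

We need (S + 4I)v = 0.
S + 4I = [[-1, -2, -6], [-6, -12, -27], [2, 4, 9]].
Row 1: (-1)·-2 + (-2)·y + (-6)·z = 0
Row 2: (-6)·-2 + (-12)·y + (-27)·z = 0
Row 3: (2)·-2 + (4)·y + (9)·z = 0
Solving gives y = 1, z = 0.
Check: S·(-2, 1, 0) = (8, -4, 0) = -4·(-2, 1, 0).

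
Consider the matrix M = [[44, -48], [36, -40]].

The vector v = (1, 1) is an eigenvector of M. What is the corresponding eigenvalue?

-4

Compute Mv: M·(1, 1) = (-4, -4).
Since Mv = λv, compare component 1: -4 = λ·1, so λ = -4.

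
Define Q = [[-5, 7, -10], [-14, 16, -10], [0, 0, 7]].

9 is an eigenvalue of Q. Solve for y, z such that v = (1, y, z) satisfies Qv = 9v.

2, 0

We need (Q - 9I)v = 0.
Q - 9I = [[-14, 7, -10], [-14, 7, -10], [0, 0, -2]].
Row 1: (-14)·1 + (7)·y + (-10)·z = 0
Row 2: (-14)·1 + (7)·y + (-10)·z = 0
Row 3: (0)·1 + (0)·y + (-2)·z = 0
Solving gives y = 2, z = 0.
Check: Q·(1, 2, 0) = (9, 18, 0) = 9·(1, 2, 0).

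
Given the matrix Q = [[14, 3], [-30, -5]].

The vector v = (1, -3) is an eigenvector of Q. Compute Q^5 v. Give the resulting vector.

(3125, -9375)

First find the eigenvalue: Qv = (5, -15) = 5·(1, -3), so λ = 5.
Then Q^5 v = λ^5·v = 5^5·(1, -3) = 3125·(1, -3) = (3125, -9375).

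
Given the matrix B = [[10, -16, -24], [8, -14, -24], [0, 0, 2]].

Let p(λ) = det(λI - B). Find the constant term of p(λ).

24

p(λ) = λ^3 + 2λ^2 - 20λ + 24.
The constant term is 24.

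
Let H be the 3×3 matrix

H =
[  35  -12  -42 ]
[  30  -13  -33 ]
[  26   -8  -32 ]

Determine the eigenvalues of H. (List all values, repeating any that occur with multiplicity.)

Set up det(lambda·I - H) = 0.
Cofactor expansion gives p(lambda) = lambda^3 + 10·lambda^2 + 29·lambda + 20.
Rational-root test: lambda = -4 gives p(-4) = 0.
Dividing by (lambda + 4) leaves lambda^2 + 6·lambda + 5.
The quadratic factors as (lambda + 5)·(lambda + 1).
Eigenvalues: -5, -4, -1.

-5, -4, -1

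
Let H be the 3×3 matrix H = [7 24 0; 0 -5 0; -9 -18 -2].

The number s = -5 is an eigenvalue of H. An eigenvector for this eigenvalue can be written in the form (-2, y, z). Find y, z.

1, 0

We need (H + 5I)v = 0.
H + 5I = [[12, 24, 0], [0, 0, 0], [-9, -18, 3]].
Row 1: (12)·-2 + (24)·y + (0)·z = 0
Row 2: (0)·-2 + (0)·y + (0)·z = 0
Row 3: (-9)·-2 + (-18)·y + (3)·z = 0
Solving gives y = 1, z = 0.
Check: H·(-2, 1, 0) = (10, -5, 0) = -5·(-2, 1, 0).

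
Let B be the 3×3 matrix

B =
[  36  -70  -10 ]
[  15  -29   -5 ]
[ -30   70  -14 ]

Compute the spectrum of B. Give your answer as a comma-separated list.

Set up det(rI - B) = 0.
Expanding the 3×3 determinant: p(r) = r^3 + 7r^2 - 42r - 216.
Rational-root test: r = -9 gives p(-9) = 0.
Dividing by (r + 9) leaves r^2 - 2r - 24.
The quadratic factors as (r + 4)·(r - 6).
Eigenvalues: -9, -4, 6.

-9, -4, 6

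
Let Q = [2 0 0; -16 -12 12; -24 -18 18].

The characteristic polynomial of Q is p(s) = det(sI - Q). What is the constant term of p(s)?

p(s) = s^3 - 8s^2 + 12s.
The constant term is 0.

0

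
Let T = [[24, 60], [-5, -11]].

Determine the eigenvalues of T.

det(T - sI) = (24 - s)(-11 - s) - (60)·(-5) = s^2 - 13s + 36.
This factors as (s - 4)·(s - 9) = 0.
Eigenvalues: 4, 9.

4, 9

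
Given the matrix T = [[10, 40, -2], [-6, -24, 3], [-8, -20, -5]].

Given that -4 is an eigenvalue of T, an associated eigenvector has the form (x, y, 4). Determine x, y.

We need (T + 4I)v = 0.
T + 4I = [[14, 40, -2], [-6, -20, 3], [-8, -20, -1]].
Row 1: (14)·x + (40)·y + (-2)·4 = 0
Row 2: (-6)·x + (-20)·y + (3)·4 = 0
Row 3: (-8)·x + (-20)·y + (-1)·4 = 0
Solving gives x = -8, y = 3.
Check: T·(-8, 3, 4) = (32, -12, -16) = -4·(-8, 3, 4).

-8, 3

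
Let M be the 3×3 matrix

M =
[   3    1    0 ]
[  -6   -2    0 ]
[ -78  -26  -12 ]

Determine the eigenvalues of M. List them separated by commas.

Set up det(rI - M) = 0.
Expanding along the first row, p(r) = r^3 + 11r^2 - 12r.
Since p(1) = 0, r = 1 is a root.
Dividing by (r - 1) leaves r^2 + 12r.
The quadratic factors as (r + 12)·r.
Eigenvalues: -12, 0, 1.

-12, 0, 1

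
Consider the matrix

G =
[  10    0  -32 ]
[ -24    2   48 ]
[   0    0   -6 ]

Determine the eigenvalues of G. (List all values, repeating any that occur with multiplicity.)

Set up det(lambda·I - G) = 0.
Cofactor expansion gives p(lambda) = lambda^3 - 6·lambda^2 - 52·lambda + 120.
Rational-root test: lambda = 2 gives p(2) = 0.
Dividing by (lambda - 2) leaves lambda^2 - 4·lambda - 60.
The quadratic factors as (lambda + 6)·(lambda - 10).
Eigenvalues: -6, 2, 10.

-6, 2, 10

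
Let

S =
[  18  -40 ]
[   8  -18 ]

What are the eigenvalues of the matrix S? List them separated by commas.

det(S - λI) = (18 - λ)(-18 - λ) - (-40)·(8) = λ^2 - 4.
This factors as (λ + 2)·(λ - 2) = 0.
Eigenvalues: -2, 2.

-2, 2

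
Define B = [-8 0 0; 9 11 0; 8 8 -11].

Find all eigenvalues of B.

-11, -8, 11

B is lower triangular, so its eigenvalues are the diagonal entries.
Diagonal: -8, 11, -11.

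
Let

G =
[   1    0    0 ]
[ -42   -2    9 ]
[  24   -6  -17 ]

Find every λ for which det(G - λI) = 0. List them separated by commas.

-11, -8, 1

The characteristic polynomial is p(μ) = det(μI - G).
Expanding the 3×3 determinant: p(μ) = μ^3 + 18μ^2 + 69μ - 88.
Try μ = 1: p(1) = 0, so 1 is a root.
Dividing by (μ - 1) leaves μ^2 + 19μ + 88.
The quadratic factors as (μ + 11)·(μ + 8).
Eigenvalues: -11, -8, 1.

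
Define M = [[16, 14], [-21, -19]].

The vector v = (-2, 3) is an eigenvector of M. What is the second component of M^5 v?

First find the eigenvalue: Mv = (10, -15) = -5·(-2, 3), so λ = -5.
Then M^5 v = λ^5·v = (-5)^5·(-2, 3) = -3125·(-2, 3) = (6250, -9375).

-9375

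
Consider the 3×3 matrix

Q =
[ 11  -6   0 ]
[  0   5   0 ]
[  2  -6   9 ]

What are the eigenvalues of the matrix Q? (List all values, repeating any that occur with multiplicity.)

Set up det(μI - Q) = 0.
Expanding the 3×3 determinant: p(μ) = μ^3 - 25μ^2 + 199μ - 495.
Since p(5) = 0, μ = 5 is a root.
Dividing by (μ - 5) leaves μ^2 - 20μ + 99.
The quadratic factors as (μ - 9)·(μ - 11).
Eigenvalues: 5, 9, 11.

5, 9, 11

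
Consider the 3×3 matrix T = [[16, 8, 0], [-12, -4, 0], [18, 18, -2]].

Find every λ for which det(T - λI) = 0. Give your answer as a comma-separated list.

-2, 4, 8

Compute the characteristic polynomial p(λ) = det(λI - T).
Expanding the 3×3 determinant: p(λ) = λ^3 - 10λ^2 + 8λ + 64.
Rational-root test: λ = -2 gives p(-2) = 0.
Factor out (λ + 2): p(λ) = (λ + 2)·(λ^2 - 12λ + 32).
The quadratic factors as (λ - 4)·(λ - 8).
Eigenvalues: -2, 4, 8.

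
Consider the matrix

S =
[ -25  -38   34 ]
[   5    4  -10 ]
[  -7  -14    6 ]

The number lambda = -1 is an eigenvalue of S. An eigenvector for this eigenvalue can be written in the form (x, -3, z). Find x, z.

9, 3

We need (S + 1I)v = 0.
S + 1I = [[-24, -38, 34], [5, 5, -10], [-7, -14, 7]].
Row 1: (-24)·x + (-38)·-3 + (34)·z = 0
Row 2: (5)·x + (5)·-3 + (-10)·z = 0
Row 3: (-7)·x + (-14)·-3 + (7)·z = 0
Solving gives x = 9, z = 3.
Check: S·(9, -3, 3) = (-9, 3, -3) = -1·(9, -3, 3).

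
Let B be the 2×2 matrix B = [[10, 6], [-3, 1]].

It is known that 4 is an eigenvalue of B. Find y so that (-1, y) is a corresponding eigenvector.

1

We need (B - 4I)v = 0.
B - 4I = [[6, 6], [-3, -3]].
Row 1: (6)·-1 + (6)·y = 0
Row 2: (-3)·-1 + (-3)·y = 0
Solving gives y = 1.
Check: B·(-1, 1) = (-4, 4) = 4·(-1, 1).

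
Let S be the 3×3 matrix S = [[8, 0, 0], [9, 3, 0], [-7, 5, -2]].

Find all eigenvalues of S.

-2, 3, 8

S is lower triangular, so its eigenvalues are the diagonal entries.
Diagonal: 8, 3, -2.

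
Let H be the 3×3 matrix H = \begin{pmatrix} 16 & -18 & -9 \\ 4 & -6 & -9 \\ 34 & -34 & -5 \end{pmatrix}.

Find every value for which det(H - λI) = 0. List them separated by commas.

Compute the characteristic polynomial p(t) = det(tI - H).
Expanding along the first row, p(t) = t^3 - 5t^2 - 74t - 120.
Since p(-2) = 0, t = -2 is a root.
Dividing by (t + 2) leaves t^2 - 7t - 60.
The quadratic factors as (t + 5)·(t - 12).
Eigenvalues: -5, -2, 12.

-5, -2, 12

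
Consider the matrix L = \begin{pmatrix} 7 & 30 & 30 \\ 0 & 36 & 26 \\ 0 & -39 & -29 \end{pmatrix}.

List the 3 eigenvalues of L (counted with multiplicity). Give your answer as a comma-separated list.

The characteristic polynomial is p(lambda) = det(lambda·I - L).
Cofactor expansion gives p(lambda) = lambda^3 - 14·lambda^2 + 19·lambda + 210.
Try lambda = 10: p(10) = 0, so 10 is a root.
Dividing by (lambda - 10) leaves lambda^2 - 4·lambda - 21.
The quadratic factors as (lambda + 3)·(lambda - 7).
Eigenvalues: -3, 7, 10.

-3, 7, 10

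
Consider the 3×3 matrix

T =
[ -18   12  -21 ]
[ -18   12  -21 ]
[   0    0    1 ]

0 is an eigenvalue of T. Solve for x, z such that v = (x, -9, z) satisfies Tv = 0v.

We need (T)v = 0.
T = [[-18, 12, -21], [-18, 12, -21], [0, 0, 1]].
Row 1: (-18)·x + (12)·-9 + (-21)·z = 0
Row 2: (-18)·x + (12)·-9 + (-21)·z = 0
Row 3: (0)·x + (0)·-9 + (1)·z = 0
Solving gives x = -6, z = 0.
Check: T·(-6, -9, 0) = (0, 0, 0) = 0·(-6, -9, 0).

-6, 0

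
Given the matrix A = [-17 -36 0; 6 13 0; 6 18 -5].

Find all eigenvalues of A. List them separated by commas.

-5, -5, 1

Set up det(λI - A) = 0.
Expanding along the first row, p(λ) = λ^3 + 9λ^2 + 15λ - 25.
Try λ = -5: p(-5) = 0, so -5 is a root.
Dividing by (λ + 5) leaves λ^2 + 4λ - 5.
The quadratic factors as (λ + 5)·(λ - 1).
Eigenvalues: -5, -5, 1.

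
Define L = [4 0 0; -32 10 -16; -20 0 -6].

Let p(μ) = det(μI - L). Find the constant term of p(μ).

240

p(μ) = μ^3 - 8μ^2 - 44μ + 240.
The constant term is 240.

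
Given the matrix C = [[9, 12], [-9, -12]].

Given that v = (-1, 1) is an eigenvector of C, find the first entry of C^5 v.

243

First find the eigenvalue: Cv = (3, -3) = -3·(-1, 1), so λ = -3.
Then C^5 v = λ^5·v = (-3)^5·(-1, 1) = -243·(-1, 1) = (243, -243).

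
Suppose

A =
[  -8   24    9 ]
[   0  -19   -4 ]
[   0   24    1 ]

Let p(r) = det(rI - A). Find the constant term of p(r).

p(r) = r^3 + 26r^2 + 221r + 616.
The constant term is 616.

616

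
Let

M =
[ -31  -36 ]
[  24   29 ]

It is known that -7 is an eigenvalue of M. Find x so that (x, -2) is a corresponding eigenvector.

3

We need (M + 7I)v = 0.
M + 7I = [[-24, -36], [24, 36]].
Row 1: (-24)·x + (-36)·-2 = 0
Row 2: (24)·x + (36)·-2 = 0
Solving gives x = 3.
Check: M·(3, -2) = (-21, 14) = -7·(3, -2).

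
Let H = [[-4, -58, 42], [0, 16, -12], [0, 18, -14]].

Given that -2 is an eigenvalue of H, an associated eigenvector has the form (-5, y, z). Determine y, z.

-2, -3

We need (H + 2I)v = 0.
H + 2I = [[-2, -58, 42], [0, 18, -12], [0, 18, -12]].
Row 1: (-2)·-5 + (-58)·y + (42)·z = 0
Row 2: (0)·-5 + (18)·y + (-12)·z = 0
Row 3: (0)·-5 + (18)·y + (-12)·z = 0
Solving gives y = -2, z = -3.
Check: H·(-5, -2, -3) = (10, 4, 6) = -2·(-5, -2, -3).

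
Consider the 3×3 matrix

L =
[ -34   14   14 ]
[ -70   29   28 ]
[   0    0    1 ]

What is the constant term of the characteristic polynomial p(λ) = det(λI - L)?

6

p(0) = det(0·I − L) = det(−L) = (−1)^3·det(L).
det(L) = -6, so p(0) = 6.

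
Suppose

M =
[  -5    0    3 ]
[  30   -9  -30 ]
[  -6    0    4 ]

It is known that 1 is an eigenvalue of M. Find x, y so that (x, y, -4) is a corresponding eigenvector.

-2, 6

We need (M - 1I)v = 0.
M - 1I = [[-6, 0, 3], [30, -10, -30], [-6, 0, 3]].
Row 1: (-6)·x + (0)·y + (3)·-4 = 0
Row 2: (30)·x + (-10)·y + (-30)·-4 = 0
Row 3: (-6)·x + (0)·y + (3)·-4 = 0
Solving gives x = -2, y = 6.
Check: M·(-2, 6, -4) = (-2, 6, -4) = 1·(-2, 6, -4).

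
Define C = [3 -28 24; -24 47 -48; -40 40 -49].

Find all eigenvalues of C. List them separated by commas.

-9, -1, 11

Compute the characteristic polynomial p(lambda) = det(lambda·I - C).
Expanding along the first row, p(lambda) = lambda^3 - lambda^2 - 101·lambda - 99.
Since p(-9) = 0, lambda = -9 is a root.
Dividing by (lambda + 9) leaves lambda^2 - 10·lambda - 11.
The quadratic factors as (lambda + 1)·(lambda - 11).
Eigenvalues: -9, -1, 11.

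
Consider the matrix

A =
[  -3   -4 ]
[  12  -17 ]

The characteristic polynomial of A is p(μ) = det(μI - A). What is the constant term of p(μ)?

p(μ) = μ^2 + 20μ + 99.
The constant term is 99.

99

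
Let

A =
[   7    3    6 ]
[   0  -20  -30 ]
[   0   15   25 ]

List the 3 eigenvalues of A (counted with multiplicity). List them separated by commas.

Set up det(λI - A) = 0.
Cofactor expansion gives p(λ) = λ^3 - 12λ^2 - 15λ + 350.
Try λ = 7: p(7) = 0, so 7 is a root.
Dividing by (λ - 7) leaves λ^2 - 5λ - 50.
The quadratic factors as (λ + 5)·(λ - 10).
Eigenvalues: -5, 7, 10.

-5, 7, 10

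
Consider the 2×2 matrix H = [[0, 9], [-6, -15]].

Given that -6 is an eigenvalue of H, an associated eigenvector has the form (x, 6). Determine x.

We need (H + 6I)v = 0.
H + 6I = [[6, 9], [-6, -9]].
Row 1: (6)·x + (9)·6 = 0
Row 2: (-6)·x + (-9)·6 = 0
Solving gives x = -9.
Check: H·(-9, 6) = (54, -36) = -6·(-9, 6).

-9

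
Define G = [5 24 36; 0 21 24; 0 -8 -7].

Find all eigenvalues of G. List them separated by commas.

5, 5, 9

The characteristic polynomial is p(lambda) = det(lambda·I - G).
Expanding along the first row, p(lambda) = lambda^3 - 19·lambda^2 + 115·lambda - 225.
Since p(5) = 0, lambda = 5 is a root.
Factor out (lambda - 5): p(lambda) = (lambda - 5)·(lambda^2 - 14·lambda + 45).
The quadratic factors as (lambda - 5)·(lambda - 9).
Eigenvalues: 5, 5, 9.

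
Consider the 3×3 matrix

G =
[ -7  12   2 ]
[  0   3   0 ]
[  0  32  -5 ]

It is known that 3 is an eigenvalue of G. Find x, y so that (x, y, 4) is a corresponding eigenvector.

We need (G - 3I)v = 0.
G - 3I = [[-10, 12, 2], [0, 0, 0], [0, 32, -8]].
Row 1: (-10)·x + (12)·y + (2)·4 = 0
Row 2: (0)·x + (0)·y + (0)·4 = 0
Row 3: (0)·x + (32)·y + (-8)·4 = 0
Solving gives x = 2, y = 1.
Check: G·(2, 1, 4) = (6, 3, 12) = 3·(2, 1, 4).

2, 1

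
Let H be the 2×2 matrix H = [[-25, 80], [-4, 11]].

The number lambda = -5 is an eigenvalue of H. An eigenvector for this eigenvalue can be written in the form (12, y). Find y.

3

We need (H + 5I)v = 0.
H + 5I = [[-20, 80], [-4, 16]].
Row 1: (-20)·12 + (80)·y = 0
Row 2: (-4)·12 + (16)·y = 0
Solving gives y = 3.
Check: H·(12, 3) = (-60, -15) = -5·(12, 3).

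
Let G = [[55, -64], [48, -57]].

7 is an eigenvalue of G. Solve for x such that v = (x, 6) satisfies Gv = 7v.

8

We need (G - 7I)v = 0.
G - 7I = [[48, -64], [48, -64]].
Row 1: (48)·x + (-64)·6 = 0
Row 2: (48)·x + (-64)·6 = 0
Solving gives x = 8.
Check: G·(8, 6) = (56, 42) = 7·(8, 6).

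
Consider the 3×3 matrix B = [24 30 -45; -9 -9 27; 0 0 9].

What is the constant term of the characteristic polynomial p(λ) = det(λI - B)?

-486

p(0) = det(0·I − B) = det(−B) = (−1)^3·det(B).
det(B) = 486, so p(0) = -486.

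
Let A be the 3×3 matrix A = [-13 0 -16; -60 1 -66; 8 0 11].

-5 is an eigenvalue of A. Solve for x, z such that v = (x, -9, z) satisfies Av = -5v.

We need (A + 5I)v = 0.
A + 5I = [[-8, 0, -16], [-60, 6, -66], [8, 0, 16]].
Row 1: (-8)·x + (0)·-9 + (-16)·z = 0
Row 2: (-60)·x + (6)·-9 + (-66)·z = 0
Row 3: (8)·x + (0)·-9 + (16)·z = 0
Solving gives x = -2, z = 1.
Check: A·(-2, -9, 1) = (10, 45, -5) = -5·(-2, -9, 1).

-2, 1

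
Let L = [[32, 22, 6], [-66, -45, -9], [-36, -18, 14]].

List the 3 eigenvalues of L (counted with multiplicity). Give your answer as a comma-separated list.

Set up det(λI - L) = 0.
Expanding along the first row, p(λ) = λ^3 - λ^2 - 116λ + 480.
Since p(8) = 0, λ = 8 is a root.
Factor out (λ - 8): p(λ) = (λ - 8)·(λ^2 + 7λ - 60).
The quadratic factors as (λ + 12)·(λ - 5).
Eigenvalues: -12, 5, 8.

-12, 5, 8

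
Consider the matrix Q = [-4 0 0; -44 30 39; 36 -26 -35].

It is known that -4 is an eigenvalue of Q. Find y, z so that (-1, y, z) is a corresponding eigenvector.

We need (Q + 4I)v = 0.
Q + 4I = [[0, 0, 0], [-44, 34, 39], [36, -26, -31]].
Row 1: (0)·-1 + (0)·y + (0)·z = 0
Row 2: (-44)·-1 + (34)·y + (39)·z = 0
Row 3: (36)·-1 + (-26)·y + (-31)·z = 0
Solving gives y = 1, z = -2.
Check: Q·(-1, 1, -2) = (4, -4, 8) = -4·(-1, 1, -2).

1, -2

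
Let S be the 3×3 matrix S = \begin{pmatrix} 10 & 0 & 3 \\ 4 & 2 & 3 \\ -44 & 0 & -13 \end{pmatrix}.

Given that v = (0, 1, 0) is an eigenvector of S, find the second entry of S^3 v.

8

First find the eigenvalue: Sv = (0, 2, 0) = 2·(0, 1, 0), so λ = 2.
Then S^3 v = λ^3·v = 2^3·(0, 1, 0) = 8·(0, 1, 0) = (0, 8, 0).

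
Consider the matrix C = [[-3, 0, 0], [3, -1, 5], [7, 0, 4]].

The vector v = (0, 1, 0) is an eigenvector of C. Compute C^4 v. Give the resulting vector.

First find the eigenvalue: Cv = (0, -1, 0) = -1·(0, 1, 0), so λ = -1.
Then C^4 v = λ^4·v = (-1)^4·(0, 1, 0) = 1·(0, 1, 0) = (0, 1, 0).

(0, 1, 0)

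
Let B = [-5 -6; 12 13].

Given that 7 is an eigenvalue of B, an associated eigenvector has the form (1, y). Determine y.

-2

We need (B - 7I)v = 0.
B - 7I = [[-12, -6], [12, 6]].
Row 1: (-12)·1 + (-6)·y = 0
Row 2: (12)·1 + (6)·y = 0
Solving gives y = -2.
Check: B·(1, -2) = (7, -14) = 7·(1, -2).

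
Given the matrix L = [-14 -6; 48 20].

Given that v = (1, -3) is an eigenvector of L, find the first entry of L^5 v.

1024

First find the eigenvalue: Lv = (4, -12) = 4·(1, -3), so λ = 4.
Then L^5 v = λ^5·v = 4^5·(1, -3) = 1024·(1, -3) = (1024, -3072).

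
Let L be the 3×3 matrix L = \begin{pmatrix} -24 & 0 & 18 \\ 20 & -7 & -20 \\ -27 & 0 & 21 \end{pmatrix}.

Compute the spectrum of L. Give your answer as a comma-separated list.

Set up det(λI - L) = 0.
Cofactor expansion gives p(λ) = λ^3 + 10λ^2 + 3λ - 126.
Try λ = -6: p(-6) = 0, so -6 is a root.
Dividing by (λ + 6) leaves λ^2 + 4λ - 21.
The quadratic factors as (λ + 7)·(λ - 3).
Eigenvalues: -7, -6, 3.

-7, -6, 3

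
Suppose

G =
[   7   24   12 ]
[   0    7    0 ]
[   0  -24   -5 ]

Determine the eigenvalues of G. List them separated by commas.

-5, 7, 7

Set up det(rI - G) = 0.
Cofactor expansion gives p(r) = r^3 - 9r^2 - 21r + 245.
Rational-root test: r = 7 gives p(7) = 0.
Dividing by (r - 7) leaves r^2 - 2r - 35.
The quadratic factors as (r + 5)·(r - 7).
Eigenvalues: -5, 7, 7.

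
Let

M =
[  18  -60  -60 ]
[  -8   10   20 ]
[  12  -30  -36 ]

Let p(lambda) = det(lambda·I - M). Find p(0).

p(0) = det(0·I − M) = det(−M) = (−1)^3·det(M).
det(M) = 0, so p(0) = 0.

0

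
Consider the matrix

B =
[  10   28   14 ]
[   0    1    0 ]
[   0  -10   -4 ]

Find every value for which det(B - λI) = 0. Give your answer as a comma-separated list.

The characteristic polynomial is p(s) = det(sI - B).
Expanding the 3×3 determinant: p(s) = s^3 - 7s^2 - 34s + 40.
Rational-root test: s = -4 gives p(-4) = 0.
Dividing by (s + 4) leaves s^2 - 11s + 10.
The quadratic factors as (s - 1)·(s - 10).
Eigenvalues: -4, 1, 10.

-4, 1, 10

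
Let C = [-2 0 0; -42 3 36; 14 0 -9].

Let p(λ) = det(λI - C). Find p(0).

-54

p(0) = det(0·I − C) = det(−C) = (−1)^3·det(C).
det(C) = 54, so p(0) = -54.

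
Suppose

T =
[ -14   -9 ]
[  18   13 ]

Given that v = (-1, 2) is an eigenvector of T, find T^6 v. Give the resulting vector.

(-4096, 8192)

First find the eigenvalue: Tv = (-4, 8) = 4·(-1, 2), so λ = 4.
Then T^6 v = λ^6·v = 4^6·(-1, 2) = 4096·(-1, 2) = (-4096, 8192).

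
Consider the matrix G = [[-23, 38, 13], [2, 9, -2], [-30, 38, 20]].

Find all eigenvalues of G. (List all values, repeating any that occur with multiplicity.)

Compute the characteristic polynomial p(λ) = det(λI - G).
Cofactor expansion gives p(λ) = λ^3 - 6λ^2 - 97λ + 630.
Rational-root test: λ = 7 gives p(7) = 0.
Dividing by (λ - 7) leaves λ^2 + λ - 90.
The quadratic factors as (λ + 10)·(λ - 9).
Eigenvalues: -10, 7, 9.

-10, 7, 9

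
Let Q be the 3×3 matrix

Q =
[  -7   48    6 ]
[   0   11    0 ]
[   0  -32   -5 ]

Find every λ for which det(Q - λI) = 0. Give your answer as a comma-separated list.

-7, -5, 11

The characteristic polynomial is p(μ) = det(μI - Q).
Cofactor expansion gives p(μ) = μ^3 + μ^2 - 97μ - 385.
Since p(-5) = 0, μ = -5 is a root.
Dividing by (μ + 5) leaves μ^2 - 4μ - 77.
The quadratic factors as (μ + 7)·(μ - 11).
Eigenvalues: -7, -5, 11.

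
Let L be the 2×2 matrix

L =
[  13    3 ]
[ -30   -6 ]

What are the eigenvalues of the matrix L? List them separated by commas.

3, 4

det(L - rI) = (13 - r)(-6 - r) - (3)·(-30) = r^2 - 7r + 12.
This factors as (r - 3)·(r - 4) = 0.
Eigenvalues: 3, 4.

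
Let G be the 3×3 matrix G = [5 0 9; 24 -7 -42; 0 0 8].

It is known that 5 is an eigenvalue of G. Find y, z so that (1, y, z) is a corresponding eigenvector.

We need (G - 5I)v = 0.
G - 5I = [[0, 0, 9], [24, -12, -42], [0, 0, 3]].
Row 1: (0)·1 + (0)·y + (9)·z = 0
Row 2: (24)·1 + (-12)·y + (-42)·z = 0
Row 3: (0)·1 + (0)·y + (3)·z = 0
Solving gives y = 2, z = 0.
Check: G·(1, 2, 0) = (5, 10, 0) = 5·(1, 2, 0).

2, 0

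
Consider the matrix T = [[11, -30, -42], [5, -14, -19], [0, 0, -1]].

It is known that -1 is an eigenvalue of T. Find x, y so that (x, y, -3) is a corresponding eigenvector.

12, 9

We need (T + 1I)v = 0.
T + 1I = [[12, -30, -42], [5, -13, -19], [0, 0, 0]].
Row 1: (12)·x + (-30)·y + (-42)·-3 = 0
Row 2: (5)·x + (-13)·y + (-19)·-3 = 0
Row 3: (0)·x + (0)·y + (0)·-3 = 0
Solving gives x = 12, y = 9.
Check: T·(12, 9, -3) = (-12, -9, 3) = -1·(12, 9, -3).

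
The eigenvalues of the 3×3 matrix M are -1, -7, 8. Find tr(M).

0

trace(M) is the sum of the eigenvalues: (-1) + (-7) + (8) = 0.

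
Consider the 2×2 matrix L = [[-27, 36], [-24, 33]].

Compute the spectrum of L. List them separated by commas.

det(L - λI) = (-27 - λ)(33 - λ) - (36)·(-24) = λ^2 - 6λ - 27.
This factors as (λ + 3)·(λ - 9) = 0.
Eigenvalues: -3, 9.

-3, 9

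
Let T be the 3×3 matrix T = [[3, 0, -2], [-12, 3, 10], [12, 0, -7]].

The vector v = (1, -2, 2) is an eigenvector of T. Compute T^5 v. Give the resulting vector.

First find the eigenvalue: Tv = (-1, 2, -2) = -1·(1, -2, 2), so λ = -1.
Then T^5 v = λ^5·v = (-1)^5·(1, -2, 2) = -1·(1, -2, 2) = (-1, 2, -2).

(-1, 2, -2)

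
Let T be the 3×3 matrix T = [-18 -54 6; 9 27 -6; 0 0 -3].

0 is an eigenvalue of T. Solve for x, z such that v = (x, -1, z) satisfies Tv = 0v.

3, 0

We need (T)v = 0.
T = [[-18, -54, 6], [9, 27, -6], [0, 0, -3]].
Row 1: (-18)·x + (-54)·-1 + (6)·z = 0
Row 2: (9)·x + (27)·-1 + (-6)·z = 0
Row 3: (0)·x + (0)·-1 + (-3)·z = 0
Solving gives x = 3, z = 0.
Check: T·(3, -1, 0) = (0, 0, 0) = 0·(3, -1, 0).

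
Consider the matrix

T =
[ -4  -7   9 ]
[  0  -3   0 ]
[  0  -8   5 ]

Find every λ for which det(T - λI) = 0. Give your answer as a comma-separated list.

The characteristic polynomial is p(s) = det(sI - T).
Expanding the 3×3 determinant: p(s) = s^3 + 2s^2 - 23s - 60.
Try s = -3: p(-3) = 0, so -3 is a root.
Factor out (s + 3): p(s) = (s + 3)·(s^2 - s - 20).
The quadratic factors as (s + 4)·(s - 5).
Eigenvalues: -4, -3, 5.

-4, -3, 5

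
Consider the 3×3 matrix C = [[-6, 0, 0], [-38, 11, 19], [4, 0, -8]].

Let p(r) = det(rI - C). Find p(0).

-528

p(0) = det(0·I − C) = det(−C) = (−1)^3·det(C).
det(C) = 528, so p(0) = -528.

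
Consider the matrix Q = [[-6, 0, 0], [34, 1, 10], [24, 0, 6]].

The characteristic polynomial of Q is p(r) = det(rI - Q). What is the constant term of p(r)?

p(r) = r^3 - r^2 - 36r + 36.
The constant term is 36.

36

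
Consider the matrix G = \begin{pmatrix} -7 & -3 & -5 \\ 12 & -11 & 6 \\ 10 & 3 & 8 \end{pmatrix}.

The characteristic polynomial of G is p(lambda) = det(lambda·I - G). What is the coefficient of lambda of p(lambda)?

1

p(lambda) = lambda^3 + 10·lambda^2 + lambda - 120.
The coefficient of lambda is 1.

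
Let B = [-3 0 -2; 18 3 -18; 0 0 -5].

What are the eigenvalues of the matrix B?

-5, -3, 3

Compute the characteristic polynomial p(lambda) = det(lambda·I - B).
Expanding along the first row, p(lambda) = lambda^3 + 5·lambda^2 - 9·lambda - 45.
Since p(-5) = 0, lambda = -5 is a root.
Factor out (lambda + 5): p(lambda) = (lambda + 5)·(lambda^2 - 9).
The quadratic factors as (lambda + 3)·(lambda - 3).
Eigenvalues: -5, -3, 3.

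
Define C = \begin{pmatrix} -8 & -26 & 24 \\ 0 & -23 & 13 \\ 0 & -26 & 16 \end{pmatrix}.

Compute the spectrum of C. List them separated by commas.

-10, -8, 3

The characteristic polynomial is p(μ) = det(μI - C).
Cofactor expansion gives p(μ) = μ^3 + 15μ^2 + 26μ - 240.
Since p(-10) = 0, μ = -10 is a root.
Dividing by (μ + 10) leaves μ^2 + 5μ - 24.
The quadratic factors as (μ + 8)·(μ - 3).
Eigenvalues: -10, -8, 3.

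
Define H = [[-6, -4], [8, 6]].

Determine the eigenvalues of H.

det(H - μI) = (-6 - μ)(6 - μ) - (-4)·(8) = μ^2 - 4.
This factors as (μ + 2)·(μ - 2) = 0.
Eigenvalues: -2, 2.

-2, 2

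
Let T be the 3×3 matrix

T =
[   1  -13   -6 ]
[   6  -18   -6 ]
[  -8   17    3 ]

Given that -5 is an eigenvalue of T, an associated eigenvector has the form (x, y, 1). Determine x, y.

1, 0

We need (T + 5I)v = 0.
T + 5I = [[6, -13, -6], [6, -13, -6], [-8, 17, 8]].
Row 1: (6)·x + (-13)·y + (-6)·1 = 0
Row 2: (6)·x + (-13)·y + (-6)·1 = 0
Row 3: (-8)·x + (17)·y + (8)·1 = 0
Solving gives x = 1, y = 0.
Check: T·(1, 0, 1) = (-5, 0, -5) = -5·(1, 0, 1).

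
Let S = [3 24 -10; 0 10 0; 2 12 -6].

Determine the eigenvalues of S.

-2, -1, 10

Compute the characteristic polynomial p(λ) = det(λI - S).
Expanding along the first row, p(λ) = λ^3 - 7λ^2 - 28λ - 20.
Since p(-1) = 0, λ = -1 is a root.
Factor out (λ + 1): p(λ) = (λ + 1)·(λ^2 - 8λ - 20).
The quadratic factors as (λ + 2)·(λ - 10).
Eigenvalues: -2, -1, 10.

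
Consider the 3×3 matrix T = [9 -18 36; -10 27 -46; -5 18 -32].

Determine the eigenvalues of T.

-9, 4, 9

Set up det(λI - T) = 0.
Expanding along the first row, p(λ) = λ^3 - 4λ^2 - 81λ + 324.
Since p(4) = 0, λ = 4 is a root.
Dividing by (λ - 4) leaves λ^2 - 81.
The quadratic factors as (λ + 9)·(λ - 9).
Eigenvalues: -9, 4, 9.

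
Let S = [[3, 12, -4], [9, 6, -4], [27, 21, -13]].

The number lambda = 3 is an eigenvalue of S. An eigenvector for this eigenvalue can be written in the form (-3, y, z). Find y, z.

-3, -9

We need (S - 3I)v = 0.
S - 3I = [[0, 12, -4], [9, 3, -4], [27, 21, -16]].
Row 1: (0)·-3 + (12)·y + (-4)·z = 0
Row 2: (9)·-3 + (3)·y + (-4)·z = 0
Row 3: (27)·-3 + (21)·y + (-16)·z = 0
Solving gives y = -3, z = -9.
Check: S·(-3, -3, -9) = (-9, -9, -27) = 3·(-3, -3, -9).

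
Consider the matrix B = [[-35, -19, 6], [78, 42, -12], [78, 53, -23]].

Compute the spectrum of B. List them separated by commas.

-11, -9, 4

Compute the characteristic polynomial p(λ) = det(λI - B).
Expanding along the first row, p(λ) = λ^3 + 16λ^2 + 19λ - 396.
Since p(4) = 0, λ = 4 is a root.
Dividing by (λ - 4) leaves λ^2 + 20λ + 99.
The quadratic factors as (λ + 11)·(λ + 9).
Eigenvalues: -11, -9, 4.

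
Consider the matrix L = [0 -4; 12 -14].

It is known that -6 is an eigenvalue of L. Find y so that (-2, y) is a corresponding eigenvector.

We need (L + 6I)v = 0.
L + 6I = [[6, -4], [12, -8]].
Row 1: (6)·-2 + (-4)·y = 0
Row 2: (12)·-2 + (-8)·y = 0
Solving gives y = -3.
Check: L·(-2, -3) = (12, 18) = -6·(-2, -3).

-3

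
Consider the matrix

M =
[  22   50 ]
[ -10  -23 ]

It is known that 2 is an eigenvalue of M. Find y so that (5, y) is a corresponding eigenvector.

-2

We need (M - 2I)v = 0.
M - 2I = [[20, 50], [-10, -25]].
Row 1: (20)·5 + (50)·y = 0
Row 2: (-10)·5 + (-25)·y = 0
Solving gives y = -2.
Check: M·(5, -2) = (10, -4) = 2·(5, -2).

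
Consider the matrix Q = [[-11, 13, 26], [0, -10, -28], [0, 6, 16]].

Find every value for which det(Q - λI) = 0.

-11, 2, 4

Set up det(rI - Q) = 0.
Expanding the 3×3 determinant: p(r) = r^3 + 5r^2 - 58r + 88.
Since p(-11) = 0, r = -11 is a root.
Factor out (r + 11): p(r) = (r + 11)·(r^2 - 6r + 8).
The quadratic factors as (r - 2)·(r - 4).
Eigenvalues: -11, 2, 4.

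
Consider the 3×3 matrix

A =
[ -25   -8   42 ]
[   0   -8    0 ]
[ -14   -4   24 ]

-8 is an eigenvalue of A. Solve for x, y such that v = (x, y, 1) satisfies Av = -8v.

We need (A + 8I)v = 0.
A + 8I = [[-17, -8, 42], [0, 0, 0], [-14, -4, 32]].
Row 1: (-17)·x + (-8)·y + (42)·1 = 0
Row 2: (0)·x + (0)·y + (0)·1 = 0
Row 3: (-14)·x + (-4)·y + (32)·1 = 0
Solving gives x = 2, y = 1.
Check: A·(2, 1, 1) = (-16, -8, -8) = -8·(2, 1, 1).

2, 1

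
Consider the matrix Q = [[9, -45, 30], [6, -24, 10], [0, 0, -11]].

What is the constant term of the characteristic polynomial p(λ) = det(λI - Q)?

p(0) = det(0·I − Q) = det(−Q) = (−1)^3·det(Q).
det(Q) = -594, so p(0) = 594.

594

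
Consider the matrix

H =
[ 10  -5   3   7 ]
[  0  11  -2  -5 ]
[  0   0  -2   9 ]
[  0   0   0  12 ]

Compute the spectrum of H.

-2, 10, 11, 12

H is upper triangular, so its eigenvalues are the diagonal entries.
Diagonal: 10, 11, -2, 12.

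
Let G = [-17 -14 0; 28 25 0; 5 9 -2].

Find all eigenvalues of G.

Compute the characteristic polynomial p(λ) = det(λI - G).
Cofactor expansion gives p(λ) = λ^3 - 6λ^2 - 49λ - 66.
Rational-root test: λ = -3 gives p(-3) = 0.
Dividing by (λ + 3) leaves λ^2 - 9λ - 22.
The quadratic factors as (λ + 2)·(λ - 11).
Eigenvalues: -3, -2, 11.

-3, -2, 11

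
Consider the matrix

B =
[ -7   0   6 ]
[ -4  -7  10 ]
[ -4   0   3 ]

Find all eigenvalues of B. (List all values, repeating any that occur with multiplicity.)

Compute the characteristic polynomial p(μ) = det(μI - B).
Expanding the 3×3 determinant: p(μ) = μ^3 + 11μ^2 + 31μ + 21.
Since p(-3) = 0, μ = -3 is a root.
Dividing by (μ + 3) leaves μ^2 + 8μ + 7.
The quadratic factors as (μ + 7)·(μ + 1).
Eigenvalues: -7, -3, -1.

-7, -3, -1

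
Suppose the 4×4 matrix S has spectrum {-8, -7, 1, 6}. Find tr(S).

trace(S) is the sum of the eigenvalues: (-8) + (-7) + (1) + (6) = -8.

-8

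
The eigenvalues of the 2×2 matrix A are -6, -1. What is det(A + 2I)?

If A has eigenvalues -6, -1, then A + 2I has eigenvalues -4, 1.
det(A + 2I) = (-4) · (1) = -4.

-4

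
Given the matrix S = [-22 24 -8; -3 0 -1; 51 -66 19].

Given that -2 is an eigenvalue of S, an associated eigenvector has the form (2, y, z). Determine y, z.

We need (S + 2I)v = 0.
S + 2I = [[-20, 24, -8], [-3, 2, -1], [51, -66, 21]].
Row 1: (-20)·2 + (24)·y + (-8)·z = 0
Row 2: (-3)·2 + (2)·y + (-1)·z = 0
Row 3: (51)·2 + (-66)·y + (21)·z = 0
Solving gives y = -1, z = -8.
Check: S·(2, -1, -8) = (-4, 2, 16) = -2·(2, -1, -8).

-1, -8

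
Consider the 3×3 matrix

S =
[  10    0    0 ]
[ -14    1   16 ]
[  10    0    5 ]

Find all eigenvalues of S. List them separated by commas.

Set up det(rI - S) = 0.
Expanding the 3×3 determinant: p(r) = r^3 - 16r^2 + 65r - 50.
Since p(5) = 0, r = 5 is a root.
Dividing by (r - 5) leaves r^2 - 11r + 10.
The quadratic factors as (r - 1)·(r - 10).
Eigenvalues: 1, 5, 10.

1, 5, 10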